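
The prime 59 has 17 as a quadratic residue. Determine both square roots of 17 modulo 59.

28, 31

Since 59 ≡ 3 (mod 4), a square root of 17 is 17^((59+1)/4) = 17^15 mod 59.
Repeated squaring: 17^2≡53, 17^4≡36, 17^8≡57 (mod 59).
17^15 = 17^(8+4+2+1) ≡ 28 (mod 59).
Check: 28² = 784 ≡ 17 (mod 59). The two roots are 28 and 31.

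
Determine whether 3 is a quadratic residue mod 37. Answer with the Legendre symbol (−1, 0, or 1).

Euler's criterion: (3/37) ≡ 3^18 (mod 37).
3^2 ≡ 9 (mod 37)
3^4 ≡ 7 (mod 37)
3^8 ≡ 12 (mod 37)
3^16 ≡ 33 (mod 37)
3^18 = 3^(16+2) ≡ 1 (mod 37).
Result is 1, so (3/37) = 1.

1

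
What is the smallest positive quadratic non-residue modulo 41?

(2/41) = +1, so 2 is a residue.
(3/41) = −1, so 3 is the smallest positive non-residue mod 41.

3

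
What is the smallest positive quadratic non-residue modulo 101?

2

(2/101) = −1, so 2 is the smallest positive non-residue mod 101.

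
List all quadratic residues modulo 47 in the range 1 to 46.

Square k = 1,…,23 (k and 47−k give the same square):
1²=1, 2²=4, 3²=9, 4²=16, 5²=25, 6²=36, 7²≡2, 8²≡17, 9²≡34, 10²≡6, 11²≡27, 12²≡3, 13²≡28, 14²≡8, 15²≡37, 16²≡21, 17²≡7, 18²≡42, 19²≡32, 20²≡24, 21²≡18, 22²≡14, 23²≡12 (mod 47).
So the quadratic residues mod 47 are {1, 2, 3, 4, 6, 7, 8, 9, 12, 14, 16, 17, 18, 21, 24, 25, 27, 28, 32, 34, 36, 37, 42}.

1 2 3 4 6 7 8 9 12 14 16 17 18 21 24 25 27 28 32 34 36 37 42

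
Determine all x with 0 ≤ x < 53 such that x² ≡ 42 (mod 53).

25, 28

53 ≡ 1 (mod 4), so we find a root by search.
Trying successive values, 25² = 625 ≡ 42 (mod 53). The other root is 53 − 25 = 28.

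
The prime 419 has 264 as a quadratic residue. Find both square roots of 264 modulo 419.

39, 380

Since 419 ≡ 3 (mod 4), a square root of 264 is 264^((419+1)/4) = 264^105 mod 419.
Repeated squaring: 264^2≡142, 264^4≡52, 264^8≡190, 264^16≡66, 264^32≡166, 264^64≡321 (mod 419).
264^105 = 264^(64+32+8+1) ≡ 39 (mod 419).
Check: 39² = 1521 ≡ 264 (mod 419). The two roots are 39 and 380.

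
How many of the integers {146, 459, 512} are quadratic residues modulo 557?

0

(146/557) = -1 → non-residue.
(459/557) = -1 → non-residue.
(512/557) = -1 → non-residue.
Total quadratic residues among the 3: 0.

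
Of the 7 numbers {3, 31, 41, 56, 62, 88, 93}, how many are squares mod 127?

(3/127) = -1 → non-residue.
(31/127) = +1 → QR.
(41/127) = +1 → QR.
(56/127) = -1 → non-residue.
(62/127) = +1 → QR.
(88/127) = +1 → QR.
(93/127) = -1 → non-residue.
Total quadratic residues among the 7: 4.

4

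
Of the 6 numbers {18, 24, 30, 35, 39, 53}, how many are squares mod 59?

2

(18/59) = -1 → non-residue.
(24/59) = -1 → non-residue.
(30/59) = -1 → non-residue.
(35/59) = +1 → QR.
(39/59) = -1 → non-residue.
(53/59) = +1 → QR.
Total quadratic residues among the 6: 2.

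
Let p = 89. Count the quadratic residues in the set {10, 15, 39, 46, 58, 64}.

3

(10/89) = +1 → QR.
(15/89) = -1 → non-residue.
(39/89) = +1 → QR.
(46/89) = -1 → non-residue.
(58/89) = -1 → non-residue.
(64/89) = +1 → QR.
Total quadratic residues among the 6: 3.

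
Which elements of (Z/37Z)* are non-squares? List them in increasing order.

2, 5, 6, 8, 13, 14, 15, 17, 18, 19, 20, 22, 23, 24, 29, 31, 32, 35

Square k = 1,…,18 (k and 37−k give the same square):
1²=1, 2²=4, 3²=9, 4²=16, 5²=25, 6²=36, 7²≡12, 8²≡27, 9²≡7, 10²≡26, 11²≡10, 12²≡33, 13²≡21, 14²≡11, 15²≡3, 16²≡34, 17²≡30, 18²≡28 (mod 37).
The residues are {1, 3, 4, 7, 9, 10, 11, 12, 16, 21, 25, 26, 27, 28, 30, 33, 34, 36}; the non-residues are the remaining 18 nonzero classes.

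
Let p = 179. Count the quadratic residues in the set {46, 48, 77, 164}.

3

(46/179) = +1 → QR.
(48/179) = +1 → QR.
(77/179) = +1 → QR.
(164/179) = -1 → non-residue.
Total quadratic residues among the 4: 3.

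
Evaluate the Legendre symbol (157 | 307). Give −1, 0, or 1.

-1

Reciprocity: 157 ≡ 1 and 307 ≡ 3 (mod 4), so (157/307) = +(307/157).
Reduce top mod 157: now compute (150/157).
Pull out 2: since 157 ≡ 5 (mod 8), (2/157) = -1.
Reciprocity: 75 ≡ 3 and 157 ≡ 1 (mod 4), so (75/157) = +(157/75).
Reduce top mod 75: now compute (7/75).
Reciprocity: 7 ≡ 3 and 75 ≡ 3 (mod 4), so (7/75) = −(75/7).
Reduce top mod 7: now compute (5/7).
Reciprocity: 5 ≡ 1 and 7 ≡ 3 (mod 4), so (5/7) = +(7/5).
Reduce top mod 5: now compute (2/5).
Pull out 2: since 5 ≡ 5 (mod 8), (2/5) = -1.
Reached (1/5) = 1. Collecting the sign flips along the way, the symbol is -1.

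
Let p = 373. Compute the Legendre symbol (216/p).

Euler's criterion: (216/373) ≡ 216^186 (mod 373).
216^2 ≡ 31 (mod 373)
216^4 ≡ 215 (mod 373)
216^8 ≡ 346 (mod 373)
216^16 ≡ 356 (mod 373)
216^32 ≡ 289 (mod 373)
216^64 ≡ 342 (mod 373)
216^128 ≡ 215 (mod 373)
216^186 = 216^(128+32+16+8+2) ≡ 372 (mod 373).
Result is 372 ≡ −1, so (216/373) = −1.

-1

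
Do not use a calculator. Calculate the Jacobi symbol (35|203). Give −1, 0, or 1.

0

Reciprocity: 35 ≡ 3 and 203 ≡ 3 (mod 4), so (35/203) = −(203/35).
Reduce top mod 35: now compute (28/35).
Pull out 2^2: since 35 ≡ 3 (mod 8), (2/35) = -1, so (2/35)^2 = +1.
Reciprocity: 7 ≡ 3 and 35 ≡ 3 (mod 4), so (7/35) = −(35/7).
Reduce top mod 7: now compute (0/7).
Top reduces to 0: gcd > 1, so the symbol is 0.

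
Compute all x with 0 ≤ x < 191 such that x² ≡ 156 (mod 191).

Since 191 ≡ 3 (mod 4), a square root of 156 is 156^((191+1)/4) = 156^48 mod 191.
Repeated squaring: 156^2≡79, 156^4≡129, 156^8≡24, 156^16≡3, 156^32≡9 (mod 191).
156^48 = 156^(32+16) ≡ 27 (mod 191).
Check: 27² = 729 ≡ 156 (mod 191). The two roots are 27 and 164.

27, 164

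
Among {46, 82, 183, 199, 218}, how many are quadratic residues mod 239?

2

(46/239) = -1 → non-residue.
(82/239) = -1 → non-residue.
(183/239) = +1 → QR.
(199/239) = -1 → non-residue.
(218/239) = +1 → QR.
Total quadratic residues among the 5: 2.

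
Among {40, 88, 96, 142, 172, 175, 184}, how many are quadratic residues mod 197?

(40/197) = +1 → QR.
(88/197) = +1 → QR.
(96/197) = +1 → QR.
(142/197) = +1 → QR.
(172/197) = +1 → QR.
(175/197) = +1 → QR.
(184/197) = -1 → non-residue.
Total quadratic residues among the 7: 6.

6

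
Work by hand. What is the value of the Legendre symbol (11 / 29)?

-1

Reciprocity: 11 ≡ 3 and 29 ≡ 1 (mod 4), so (11/29) = +(29/11).
Reduce top mod 11: now compute (7/11).
Reciprocity: 7 ≡ 3 and 11 ≡ 3 (mod 4), so (7/11) = −(11/7).
Reduce top mod 7: now compute (4/7).
Pull out 2^2: since 7 ≡ 7 (mod 8), (2/7) = +1, so (2/7)^2 = +1.
Reached (1/7) = 1. Collecting the sign flips along the way, the symbol is -1.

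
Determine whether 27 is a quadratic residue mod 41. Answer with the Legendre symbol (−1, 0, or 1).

-1

Euler's criterion: (27/41) ≡ 27^20 (mod 41).
27^2 ≡ 32 (mod 41)
27^4 ≡ 40 (mod 41)
27^8 ≡ 1 (mod 41)
27^16 ≡ 1 (mod 41)
27^20 = 27^(16+4) ≡ 40 (mod 41).
Result is 40 ≡ −1, so (27/41) = −1.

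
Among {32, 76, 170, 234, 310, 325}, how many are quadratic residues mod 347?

2

(32/347) = -1 → non-residue.
(76/347) = -1 → non-residue.
(170/347) = -1 → non-residue.
(234/347) = -1 → non-residue.
(310/347) = +1 → QR.
(325/347) = +1 → QR.
Total quadratic residues among the 6: 2.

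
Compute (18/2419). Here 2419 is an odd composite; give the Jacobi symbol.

-1

Pull out 2: since 2419 ≡ 3 (mod 8), (2/2419) = -1.
Reciprocity: 9 ≡ 1 and 2419 ≡ 3 (mod 4), so (9/2419) = +(2419/9).
Reduce top mod 9: now compute (7/9).
Reciprocity: 7 ≡ 3 and 9 ≡ 1 (mod 4), so (7/9) = +(9/7).
Reduce top mod 7: now compute (2/7).
Pull out 2: since 7 ≡ 7 (mod 8), (2/7) = +1.
Reached (1/7) = 1. Collecting the sign flips along the way, the symbol is -1.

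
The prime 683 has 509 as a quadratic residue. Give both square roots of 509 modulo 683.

242, 441

Since 683 ≡ 3 (mod 4), a square root of 509 is 509^((683+1)/4) = 509^171 mod 683.
Repeated squaring: 509^2≡224, 509^4≡317, 509^8≡88, 509^16≡231, 509^32≡87, 509^64≡56, 509^128≡404 (mod 683).
509^171 = 509^(128+32+8+2+1) ≡ 441 (mod 683).
Check: 441² = 194481 ≡ 509 (mod 683). The two roots are 242 and 441.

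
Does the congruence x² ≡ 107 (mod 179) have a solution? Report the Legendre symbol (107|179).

1

Reciprocity: 107 ≡ 3 and 179 ≡ 3 (mod 4), so (107/179) = −(179/107).
Reduce top mod 107: now compute (72/107).
Pull out 2^3: since 107 ≡ 3 (mod 8), (2/107) = -1, so (2/107)^3 = -1.
Reciprocity: 9 ≡ 1 and 107 ≡ 3 (mod 4), so (9/107) = +(107/9).
Reduce top mod 9: now compute (8/9).
Pull out 2^3: since 9 ≡ 1 (mod 8), (2/9) = +1, so (2/9)^3 = +1.
Reached (1/9) = 1. Collecting the sign flips along the way, the symbol is +1.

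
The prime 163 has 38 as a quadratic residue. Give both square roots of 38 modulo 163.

53, 110

Since 163 ≡ 3 (mod 4), a square root of 38 is 38^((163+1)/4) = 38^41 mod 163.
Repeated squaring: 38^2≡140, 38^4≡40, 38^8≡133, 38^16≡85, 38^32≡53 (mod 163).
38^41 = 38^(32+8+1) ≡ 53 (mod 163).
Check: 53² = 2809 ≡ 38 (mod 163). The two roots are 53 and 110.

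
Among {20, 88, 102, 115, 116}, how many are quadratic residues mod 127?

(20/127) = -1 → non-residue.
(88/127) = +1 → QR.
(102/127) = -1 → non-residue.
(115/127) = +1 → QR.
(116/127) = -1 → non-residue.
Total quadratic residues among the 5: 2.

2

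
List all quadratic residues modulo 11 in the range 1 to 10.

1 3 4 5 9

Square k = 1,…,5 (k and 11−k give the same square):
1²=1, 2²=4, 3²=9, 4²≡5, 5²≡3 (mod 11).
So the quadratic residues mod 11 are {1, 3, 4, 5, 9}.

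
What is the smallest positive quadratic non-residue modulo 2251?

2

(2/2251) = −1, so 2 is the smallest positive non-residue mod 2251.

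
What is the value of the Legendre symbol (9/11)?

1

Reciprocity: 9 ≡ 1 and 11 ≡ 3 (mod 4), so (9/11) = +(11/9).
Reduce top mod 9: now compute (2/9).
Pull out 2: since 9 ≡ 1 (mod 8), (2/9) = +1.
Reached (1/9) = 1. Collecting the sign flips along the way, the symbol is +1.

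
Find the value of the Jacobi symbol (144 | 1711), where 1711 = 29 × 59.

Pull out 2^4: since 1711 ≡ 7 (mod 8), (2/1711) = +1, so (2/1711)^4 = +1.
Reciprocity: 9 ≡ 1 and 1711 ≡ 3 (mod 4), so (9/1711) = +(1711/9).
Reduce top mod 9: now compute (1/9).
Reached (1/9) = 1. Collecting the sign flips along the way, the symbol is +1.

1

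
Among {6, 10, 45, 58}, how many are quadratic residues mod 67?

(6/67) = +1 → QR.
(10/67) = +1 → QR.
(45/67) = -1 → non-residue.
(58/67) = -1 → non-residue.
Total quadratic residues among the 4: 2.

2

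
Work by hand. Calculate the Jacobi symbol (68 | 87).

1

Pull out 2^2: since 87 ≡ 7 (mod 8), (2/87) = +1, so (2/87)^2 = +1.
Reciprocity: 17 ≡ 1 and 87 ≡ 3 (mod 4), so (17/87) = +(87/17).
Reduce top mod 17: now compute (2/17).
Pull out 2: since 17 ≡ 1 (mod 8), (2/17) = +1.
Reached (1/17) = 1. Collecting the sign flips along the way, the symbol is +1.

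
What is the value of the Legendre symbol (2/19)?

-1

Euler's criterion: (2/19) ≡ 2^9 (mod 19).
2^2 ≡ 4 (mod 19)
2^4 ≡ 16 (mod 19)
2^8 ≡ 9 (mod 19)
2^9 = 2^(8+1) ≡ 18 (mod 19).
Result is 18 ≡ −1, so (2/19) = −1.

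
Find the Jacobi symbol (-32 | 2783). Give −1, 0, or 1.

-1

First reduce: -32 ≡ 2751 (mod 2783).
Reciprocity: 2751 ≡ 3 and 2783 ≡ 3 (mod 4), so (2751/2783) = −(2783/2751).
Reduce top mod 2751: now compute (32/2751).
Pull out 2^5: since 2751 ≡ 7 (mod 8), (2/2751) = +1, so (2/2751)^5 = +1.
Reached (1/2751) = 1. Collecting the sign flips along the way, the symbol is -1.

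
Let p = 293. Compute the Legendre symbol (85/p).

-1

Reciprocity: 85 ≡ 1 and 293 ≡ 1 (mod 4), so (85/293) = +(293/85).
Reduce top mod 85: now compute (38/85).
Pull out 2: since 85 ≡ 5 (mod 8), (2/85) = -1.
Reciprocity: 19 ≡ 3 and 85 ≡ 1 (mod 4), so (19/85) = +(85/19).
Reduce top mod 19: now compute (9/19).
Reciprocity: 9 ≡ 1 and 19 ≡ 3 (mod 4), so (9/19) = +(19/9).
Reduce top mod 9: now compute (1/9).
Reached (1/9) = 1. Collecting the sign flips along the way, the symbol is -1.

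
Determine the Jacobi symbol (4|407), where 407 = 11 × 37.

1

Pull out 2^2: since 407 ≡ 7 (mod 8), (2/407) = +1, so (2/407)^2 = +1.
Reached (1/407) = 1. Collecting the sign flips along the way, the symbol is +1.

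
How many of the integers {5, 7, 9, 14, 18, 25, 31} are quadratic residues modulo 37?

3

(5/37) = -1 → non-residue.
(7/37) = +1 → QR.
(9/37) = +1 → QR.
(14/37) = -1 → non-residue.
(18/37) = -1 → non-residue.
(25/37) = +1 → QR.
(31/37) = -1 → non-residue.
Total quadratic residues among the 7: 3.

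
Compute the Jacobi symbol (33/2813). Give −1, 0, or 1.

Reciprocity: 33 ≡ 1 and 2813 ≡ 1 (mod 4), so (33/2813) = +(2813/33).
Reduce top mod 33: now compute (8/33).
Pull out 2^3: since 33 ≡ 1 (mod 8), (2/33) = +1, so (2/33)^3 = +1.
Reached (1/33) = 1. Collecting the sign flips along the way, the symbol is +1.

1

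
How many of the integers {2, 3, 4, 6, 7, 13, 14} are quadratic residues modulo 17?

3

(2/17) = +1 → QR.
(3/17) = -1 → non-residue.
(4/17) = +1 → QR.
(6/17) = -1 → non-residue.
(7/17) = -1 → non-residue.
(13/17) = +1 → QR.
(14/17) = -1 → non-residue.
Total quadratic residues among the 7: 3.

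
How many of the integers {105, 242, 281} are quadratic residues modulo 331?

(105/331) = +1 → QR.
(242/331) = -1 → non-residue.
(281/331) = +1 → QR.
Total quadratic residues among the 3: 2.

2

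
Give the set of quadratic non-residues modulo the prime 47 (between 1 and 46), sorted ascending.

Square k = 1,…,23 (k and 47−k give the same square):
1²=1, 2²=4, 3²=9, 4²=16, 5²=25, 6²=36, 7²≡2, 8²≡17, 9²≡34, 10²≡6, 11²≡27, 12²≡3, 13²≡28, 14²≡8, 15²≡37, 16²≡21, 17²≡7, 18²≡42, 19²≡32, 20²≡24, 21²≡18, 22²≡14, 23²≡12 (mod 47).
The residues are {1, 2, 3, 4, 6, 7, 8, 9, 12, 14, 16, 17, 18, 21, 24, 25, 27, 28, 32, 34, 36, 37, 42}; the non-residues are the remaining 23 nonzero classes.

5 10 11 13 15 19 20 22 23 26 29 30 31 33 35 38 39 40 41 43 44 45 46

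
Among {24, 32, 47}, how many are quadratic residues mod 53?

2

(24/53) = +1 → QR.
(32/53) = -1 → non-residue.
(47/53) = +1 → QR.
Total quadratic residues among the 3: 2.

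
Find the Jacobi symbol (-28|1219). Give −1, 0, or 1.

First reduce: -28 ≡ 1191 (mod 1219).
Reciprocity: 1191 ≡ 3 and 1219 ≡ 3 (mod 4), so (1191/1219) = −(1219/1191).
Reduce top mod 1191: now compute (28/1191).
Pull out 2^2: since 1191 ≡ 7 (mod 8), (2/1191) = +1, so (2/1191)^2 = +1.
Reciprocity: 7 ≡ 3 and 1191 ≡ 3 (mod 4), so (7/1191) = −(1191/7).
Reduce top mod 7: now compute (1/7).
Reached (1/7) = 1. Collecting the sign flips along the way, the symbol is +1.

1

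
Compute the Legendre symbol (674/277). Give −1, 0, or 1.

1

Euler's criterion: (674/277) ≡ 120^138 (mod 277).
120^2 ≡ 273 (mod 277)
120^4 ≡ 16 (mod 277)
120^8 ≡ 256 (mod 277)
120^16 ≡ 164 (mod 277)
120^32 ≡ 27 (mod 277)
120^64 ≡ 175 (mod 277)
120^128 ≡ 155 (mod 277)
120^138 = 120^(128+8+2) ≡ 1 (mod 277).
Result is 1, so (674/277) = 1.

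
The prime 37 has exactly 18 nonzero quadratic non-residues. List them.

2 5 6 8 13 14 15 17 18 19 20 22 23 24 29 31 32 35

Square k = 1,…,18 (k and 37−k give the same square):
1²=1, 2²=4, 3²=9, 4²=16, 5²=25, 6²=36, 7²≡12, 8²≡27, 9²≡7, 10²≡26, 11²≡10, 12²≡33, 13²≡21, 14²≡11, 15²≡3, 16²≡34, 17²≡30, 18²≡28 (mod 37).
The residues are {1, 3, 4, 7, 9, 10, 11, 12, 16, 21, 25, 26, 27, 28, 30, 33, 34, 36}; the non-residues are the remaining 18 nonzero classes.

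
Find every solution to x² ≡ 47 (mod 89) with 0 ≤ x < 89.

89 ≡ 1 (mod 4), so we find a root by search.
Trying successive values, 15² = 225 ≡ 47 (mod 89). The other root is 89 − 15 = 74.

15, 74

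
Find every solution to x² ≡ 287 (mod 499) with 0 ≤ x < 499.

Since 499 ≡ 3 (mod 4), a square root of 287 is 287^((499+1)/4) = 287^125 mod 499.
Repeated squaring: 287^2≡34, 287^4≡158, 287^8≡14, 287^16≡196, 287^32≡492, 287^64≡49 (mod 499).
287^125 = 287^(64+32+16+8+4+1) ≡ 423 (mod 499).
Check: 423² = 178929 ≡ 287 (mod 499). The two roots are 76 and 423.

76, 423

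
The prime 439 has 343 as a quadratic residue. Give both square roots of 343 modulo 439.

162, 277

Since 439 ≡ 3 (mod 4), a square root of 343 is 343^((439+1)/4) = 343^110 mod 439.
Repeated squaring: 343^2≡436, 343^4≡9, 343^8≡81, 343^16≡415, 343^32≡137, 343^64≡331 (mod 439).
343^110 = 343^(64+32+8+4+2) ≡ 162 (mod 439).
Check: 162² = 26244 ≡ 343 (mod 439). The two roots are 162 and 277.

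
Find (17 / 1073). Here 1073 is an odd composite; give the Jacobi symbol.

1

Reciprocity: 17 ≡ 1 and 1073 ≡ 1 (mod 4), so (17/1073) = +(1073/17).
Reduce top mod 17: now compute (2/17).
Pull out 2: since 17 ≡ 1 (mod 8), (2/17) = +1.
Reached (1/17) = 1. Collecting the sign flips along the way, the symbol is +1.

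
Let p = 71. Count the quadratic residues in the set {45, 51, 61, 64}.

2

(45/71) = +1 → QR.
(51/71) = -1 → non-residue.
(61/71) = -1 → non-residue.
(64/71) = +1 → QR.
Total quadratic residues among the 4: 2.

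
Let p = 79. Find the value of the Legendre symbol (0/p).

Top reduces to 0: gcd > 1, so the symbol is 0.

0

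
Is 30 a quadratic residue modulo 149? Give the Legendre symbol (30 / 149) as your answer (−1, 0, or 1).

Pull out 2: since 149 ≡ 5 (mod 8), (2/149) = -1.
Reciprocity: 15 ≡ 3 and 149 ≡ 1 (mod 4), so (15/149) = +(149/15).
Reduce top mod 15: now compute (14/15).
Pull out 2: since 15 ≡ 7 (mod 8), (2/15) = +1.
Reciprocity: 7 ≡ 3 and 15 ≡ 3 (mod 4), so (7/15) = −(15/7).
Reduce top mod 7: now compute (1/7).
Reached (1/7) = 1. Collecting the sign flips along the way, the symbol is +1.

1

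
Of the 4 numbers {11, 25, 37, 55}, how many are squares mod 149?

2

(11/149) = -1 → non-residue.
(25/149) = +1 → QR.
(37/149) = +1 → QR.
(55/149) = -1 → non-residue.
Total quadratic residues among the 4: 2.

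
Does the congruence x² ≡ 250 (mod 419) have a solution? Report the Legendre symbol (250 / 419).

-1

Pull out 2: since 419 ≡ 3 (mod 8), (2/419) = -1.
Reciprocity: 125 ≡ 1 and 419 ≡ 3 (mod 4), so (125/419) = +(419/125).
Reduce top mod 125: now compute (44/125).
Pull out 2^2: since 125 ≡ 5 (mod 8), (2/125) = -1, so (2/125)^2 = +1.
Reciprocity: 11 ≡ 3 and 125 ≡ 1 (mod 4), so (11/125) = +(125/11).
Reduce top mod 11: now compute (4/11).
Pull out 2^2: since 11 ≡ 3 (mod 8), (2/11) = -1, so (2/11)^2 = +1.
Reached (1/11) = 1. Collecting the sign flips along the way, the symbol is -1.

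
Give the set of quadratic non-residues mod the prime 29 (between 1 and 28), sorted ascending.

2,3,8,10,11,12,14,15,17,18,19,21,26,27

Square k = 1,…,14 (k and 29−k give the same square):
1²=1, 2²=4, 3²=9, 4²=16, 5²=25, 6²≡7, 7²≡20, 8²≡6, 9²≡23, 10²≡13, 11²≡5, 12²≡28, 13²≡24, 14²≡22 (mod 29).
The residues are {1, 4, 5, 6, 7, 9, 13, 16, 20, 22, 23, 24, 25, 28}; the non-residues are the remaining 14 nonzero classes.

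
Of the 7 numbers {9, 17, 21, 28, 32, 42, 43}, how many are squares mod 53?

5

(9/53) = +1 → QR.
(17/53) = +1 → QR.
(21/53) = -1 → non-residue.
(28/53) = +1 → QR.
(32/53) = -1 → non-residue.
(42/53) = +1 → QR.
(43/53) = +1 → QR.
Total quadratic residues among the 7: 5.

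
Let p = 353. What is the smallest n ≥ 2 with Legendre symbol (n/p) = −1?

3

(2/353) = +1, so 2 is a residue.
(3/353) = −1, so 3 is the smallest positive non-residue mod 353.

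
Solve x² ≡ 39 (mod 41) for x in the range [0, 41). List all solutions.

41 ≡ 1 (mod 4), so we find a root by search.
Trying successive values, 11² = 121 ≡ 39 (mod 41). The other root is 41 − 11 = 30.

11, 30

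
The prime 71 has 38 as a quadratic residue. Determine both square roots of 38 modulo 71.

31, 40

Since 71 ≡ 3 (mod 4), a square root of 38 is 38^((71+1)/4) = 38^18 mod 71.
Repeated squaring: 38^2≡24, 38^4≡8, 38^8≡64, 38^16≡49 (mod 71).
38^18 = 38^(16+2) ≡ 40 (mod 71).
Check: 40² = 1600 ≡ 38 (mod 71). The two roots are 31 and 40.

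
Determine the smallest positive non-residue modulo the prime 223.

3

(2/223) = +1, so 2 is a residue.
(3/223) = −1, so 3 is the smallest positive non-residue mod 223.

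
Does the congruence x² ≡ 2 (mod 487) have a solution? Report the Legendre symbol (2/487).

Euler's criterion: (2/487) ≡ 2^243 (mod 487).
2^2 ≡ 4 (mod 487)
2^4 ≡ 16 (mod 487)
2^8 ≡ 256 (mod 487)
2^16 ≡ 278 (mod 487)
2^32 ≡ 338 (mod 487)
2^64 ≡ 286 (mod 487)
2^128 ≡ 467 (mod 487)
2^243 = 2^(128+64+32+16+2+1) ≡ 1 (mod 487).
Result is 1, so (2/487) = 1.

1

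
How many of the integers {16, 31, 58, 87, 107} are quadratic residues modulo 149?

3

(16/149) = +1 → QR.
(31/149) = +1 → QR.
(58/149) = -1 → non-residue.
(87/149) = -1 → non-residue.
(107/149) = +1 → QR.
Total quadratic residues among the 5: 3.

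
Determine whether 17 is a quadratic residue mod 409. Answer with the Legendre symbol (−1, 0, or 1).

1

Reciprocity: 17 ≡ 1 and 409 ≡ 1 (mod 4), so (17/409) = +(409/17).
Reduce top mod 17: now compute (1/17).
Reached (1/17) = 1. Collecting the sign flips along the way, the symbol is +1.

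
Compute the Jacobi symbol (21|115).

Reciprocity: 21 ≡ 1 and 115 ≡ 3 (mod 4), so (21/115) = +(115/21).
Reduce top mod 21: now compute (10/21).
Pull out 2: since 21 ≡ 5 (mod 8), (2/21) = -1.
Reciprocity: 5 ≡ 1 and 21 ≡ 1 (mod 4), so (5/21) = +(21/5).
Reduce top mod 5: now compute (1/5).
Reached (1/5) = 1. Collecting the sign flips along the way, the symbol is -1.

-1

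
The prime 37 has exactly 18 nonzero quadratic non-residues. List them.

2 5 6 8 13 14 15 17 18 19 20 22 23 24 29 31 32 35

Square k = 1,…,18 (k and 37−k give the same square):
1²=1, 2²=4, 3²=9, 4²=16, 5²=25, 6²=36, 7²≡12, 8²≡27, 9²≡7, 10²≡26, 11²≡10, 12²≡33, 13²≡21, 14²≡11, 15²≡3, 16²≡34, 17²≡30, 18²≡28 (mod 37).
The residues are {1, 3, 4, 7, 9, 10, 11, 12, 16, 21, 25, 26, 27, 28, 30, 33, 34, 36}; the non-residues are the remaining 18 nonzero classes.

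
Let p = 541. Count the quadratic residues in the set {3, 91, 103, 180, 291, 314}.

(3/541) = +1 → QR.
(91/541) = -1 → non-residue.
(103/541) = +1 → QR.
(180/541) = +1 → QR.
(291/541) = -1 → non-residue.
(314/541) = +1 → QR.
Total quadratic residues among the 6: 4.

4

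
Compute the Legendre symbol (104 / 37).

1

First reduce: 104 ≡ 30 (mod 37).
Pull out 2: since 37 ≡ 5 (mod 8), (2/37) = -1.
Reciprocity: 15 ≡ 3 and 37 ≡ 1 (mod 4), so (15/37) = +(37/15).
Reduce top mod 15: now compute (7/15).
Reciprocity: 7 ≡ 3 and 15 ≡ 3 (mod 4), so (7/15) = −(15/7).
Reduce top mod 7: now compute (1/7).
Reached (1/7) = 1. Collecting the sign flips along the way, the symbol is +1.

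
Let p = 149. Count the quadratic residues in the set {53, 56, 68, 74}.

2

(53/149) = +1 → QR.
(56/149) = -1 → non-residue.
(68/149) = +1 → QR.
(74/149) = -1 → non-residue.
Total quadratic residues among the 4: 2.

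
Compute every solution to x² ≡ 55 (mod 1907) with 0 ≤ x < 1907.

76, 1831

Since 1907 ≡ 3 (mod 4), a square root of 55 is 55^((1907+1)/4) = 55^477 mod 1907.
Repeated squaring: 55^2≡1118, 55^4≡839, 55^8≡238, 55^16≡1341, 55^32≡1887, 55^64≡400, 55^128≡1719, 55^256≡1018 (mod 1907).
55^477 = 55^(256+128+64+16+8+4+1) ≡ 1831 (mod 1907).
Check: 1831² = 3352561 ≡ 55 (mod 1907). The two roots are 76 and 1831.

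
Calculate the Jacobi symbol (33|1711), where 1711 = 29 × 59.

Reciprocity: 33 ≡ 1 and 1711 ≡ 3 (mod 4), so (33/1711) = +(1711/33).
Reduce top mod 33: now compute (28/33).
Pull out 2^2: since 33 ≡ 1 (mod 8), (2/33) = +1, so (2/33)^2 = +1.
Reciprocity: 7 ≡ 3 and 33 ≡ 1 (mod 4), so (7/33) = +(33/7).
Reduce top mod 7: now compute (5/7).
Reciprocity: 5 ≡ 1 and 7 ≡ 3 (mod 4), so (5/7) = +(7/5).
Reduce top mod 5: now compute (2/5).
Pull out 2: since 5 ≡ 5 (mod 8), (2/5) = -1.
Reached (1/5) = 1. Collecting the sign flips along the way, the symbol is -1.

-1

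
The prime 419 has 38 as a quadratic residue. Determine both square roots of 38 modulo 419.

Since 419 ≡ 3 (mod 4), a square root of 38 is 38^((419+1)/4) = 38^105 mod 419.
Repeated squaring: 38^2≡187, 38^4≡192, 38^8≡411, 38^16≡64, 38^32≡325, 38^64≡37 (mod 419).
38^105 = 38^(64+32+8+1) ≡ 175 (mod 419).
Check: 175² = 30625 ≡ 38 (mod 419). The two roots are 175 and 244.

175, 244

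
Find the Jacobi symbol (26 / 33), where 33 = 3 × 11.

Pull out 2: since 33 ≡ 1 (mod 8), (2/33) = +1.
Reciprocity: 13 ≡ 1 and 33 ≡ 1 (mod 4), so (13/33) = +(33/13).
Reduce top mod 13: now compute (7/13).
Reciprocity: 7 ≡ 3 and 13 ≡ 1 (mod 4), so (7/13) = +(13/7).
Reduce top mod 7: now compute (6/7).
Pull out 2: since 7 ≡ 7 (mod 8), (2/7) = +1.
Reciprocity: 3 ≡ 3 and 7 ≡ 3 (mod 4), so (3/7) = −(7/3).
Reduce top mod 3: now compute (1/3).
Reached (1/3) = 1. Collecting the sign flips along the way, the symbol is -1.

-1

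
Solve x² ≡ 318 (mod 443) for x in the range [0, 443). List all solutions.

Since 443 ≡ 3 (mod 4), a square root of 318 is 318^((443+1)/4) = 318^111 mod 443.
Repeated squaring: 318^2≡120, 318^4≡224, 318^8≡117, 318^16≡399, 318^32≡164, 318^64≡316 (mod 443).
318^111 = 318^(64+32+8+4+2+1) ≡ 196 (mod 443).
Check: 196² = 38416 ≡ 318 (mod 443). The two roots are 196 and 247.

196, 247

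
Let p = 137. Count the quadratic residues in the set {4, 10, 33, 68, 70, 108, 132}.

(4/137) = +1 → QR.
(10/137) = -1 → non-residue.
(33/137) = -1 → non-residue.
(68/137) = +1 → QR.
(70/137) = -1 → non-residue.
(108/137) = -1 → non-residue.
(132/137) = -1 → non-residue.
Total quadratic residues among the 7: 2.

2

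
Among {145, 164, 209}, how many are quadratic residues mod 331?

0

(145/331) = -1 → non-residue.
(164/331) = -1 → non-residue.
(209/331) = -1 → non-residue.
Total quadratic residues among the 3: 0.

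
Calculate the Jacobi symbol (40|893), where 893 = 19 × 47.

1

Pull out 2^3: since 893 ≡ 5 (mod 8), (2/893) = -1, so (2/893)^3 = -1.
Reciprocity: 5 ≡ 1 and 893 ≡ 1 (mod 4), so (5/893) = +(893/5).
Reduce top mod 5: now compute (3/5).
Reciprocity: 3 ≡ 3 and 5 ≡ 1 (mod 4), so (3/5) = +(5/3).
Reduce top mod 3: now compute (2/3).
Pull out 2: since 3 ≡ 3 (mod 8), (2/3) = -1.
Reached (1/3) = 1. Collecting the sign flips along the way, the symbol is +1.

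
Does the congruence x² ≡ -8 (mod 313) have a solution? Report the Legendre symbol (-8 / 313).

1

First reduce: -8 ≡ 305 (mod 313).
Reciprocity: 305 ≡ 1 and 313 ≡ 1 (mod 4), so (305/313) = +(313/305).
Reduce top mod 305: now compute (8/305).
Pull out 2^3: since 305 ≡ 1 (mod 8), (2/305) = +1, so (2/305)^3 = +1.
Reached (1/305) = 1. Collecting the sign flips along the way, the symbol is +1.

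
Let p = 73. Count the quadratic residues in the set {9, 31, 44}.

(9/73) = +1 → QR.
(31/73) = -1 → non-residue.
(44/73) = -1 → non-residue.
Total quadratic residues among the 3: 1.

1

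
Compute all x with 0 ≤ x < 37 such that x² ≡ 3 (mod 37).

15, 22

37 ≡ 1 (mod 4), so we find a root by search.
Trying successive values, 15² = 225 ≡ 3 (mod 37). The other root is 37 − 15 = 22.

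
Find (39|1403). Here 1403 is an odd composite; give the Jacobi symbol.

Reciprocity: 39 ≡ 3 and 1403 ≡ 3 (mod 4), so (39/1403) = −(1403/39).
Reduce top mod 39: now compute (38/39).
Pull out 2: since 39 ≡ 7 (mod 8), (2/39) = +1.
Reciprocity: 19 ≡ 3 and 39 ≡ 3 (mod 4), so (19/39) = −(39/19).
Reduce top mod 19: now compute (1/19).
Reached (1/19) = 1. Collecting the sign flips along the way, the symbol is +1.

1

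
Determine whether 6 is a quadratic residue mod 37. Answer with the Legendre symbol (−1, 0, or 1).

Pull out 2: since 37 ≡ 5 (mod 8), (2/37) = -1.
Reciprocity: 3 ≡ 3 and 37 ≡ 1 (mod 4), so (3/37) = +(37/3).
Reduce top mod 3: now compute (1/3).
Reached (1/3) = 1. Collecting the sign flips along the way, the symbol is -1.

-1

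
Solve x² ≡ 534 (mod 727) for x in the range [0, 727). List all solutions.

321, 406

Since 727 ≡ 3 (mod 4), a square root of 534 is 534^((727+1)/4) = 534^182 mod 727.
Repeated squaring: 534^2≡172, 534^4≡504, 534^8≡293, 534^16≡63, 534^32≡334, 534^64≡325, 534^128≡210 (mod 727).
534^182 = 534^(128+32+16+4+2) ≡ 321 (mod 727).
Check: 321² = 103041 ≡ 534 (mod 727). The two roots are 321 and 406.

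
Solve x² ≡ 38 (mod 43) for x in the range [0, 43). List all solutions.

9, 34

Since 43 ≡ 3 (mod 4), a square root of 38 is 38^((43+1)/4) = 38^11 mod 43.
Repeated squaring: 38^2≡25, 38^4≡23, 38^8≡13 (mod 43).
38^11 = 38^(8+2+1) ≡ 9 (mod 43).
Check: 9² = 81 ≡ 38 (mod 43). The two roots are 9 and 34.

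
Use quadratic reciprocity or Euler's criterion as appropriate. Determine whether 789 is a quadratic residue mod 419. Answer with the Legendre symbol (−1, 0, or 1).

First reduce: 789 ≡ 370 (mod 419).
Pull out 2: since 419 ≡ 3 (mod 8), (2/419) = -1.
Reciprocity: 185 ≡ 1 and 419 ≡ 3 (mod 4), so (185/419) = +(419/185).
Reduce top mod 185: now compute (49/185).
Reciprocity: 49 ≡ 1 and 185 ≡ 1 (mod 4), so (49/185) = +(185/49).
Reduce top mod 49: now compute (38/49).
Pull out 2: since 49 ≡ 1 (mod 8), (2/49) = +1.
Reciprocity: 19 ≡ 3 and 49 ≡ 1 (mod 4), so (19/49) = +(49/19).
Reduce top mod 19: now compute (11/19).
Reciprocity: 11 ≡ 3 and 19 ≡ 3 (mod 4), so (11/19) = −(19/11).
Reduce top mod 11: now compute (8/11).
Pull out 2^3: since 11 ≡ 3 (mod 8), (2/11) = -1, so (2/11)^3 = -1.
Reached (1/11) = 1. Collecting the sign flips along the way, the symbol is -1.

-1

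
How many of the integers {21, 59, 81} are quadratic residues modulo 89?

(21/89) = +1 → QR.
(59/89) = -1 → non-residue.
(81/89) = +1 → QR.
Total quadratic residues among the 3: 2.

2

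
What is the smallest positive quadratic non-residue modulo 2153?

(2/2153) = +1, so 2 is a residue.
(3/2153) = −1, so 3 is the smallest positive non-residue mod 2153.

3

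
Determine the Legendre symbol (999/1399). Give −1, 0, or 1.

Reciprocity: 999 ≡ 3 and 1399 ≡ 3 (mod 4), so (999/1399) = −(1399/999).
Reduce top mod 999: now compute (400/999).
Pull out 2^4: since 999 ≡ 7 (mod 8), (2/999) = +1, so (2/999)^4 = +1.
Reciprocity: 25 ≡ 1 and 999 ≡ 3 (mod 4), so (25/999) = +(999/25).
Reduce top mod 25: now compute (24/25).
Pull out 2^3: since 25 ≡ 1 (mod 8), (2/25) = +1, so (2/25)^3 = +1.
Reciprocity: 3 ≡ 3 and 25 ≡ 1 (mod 4), so (3/25) = +(25/3).
Reduce top mod 3: now compute (1/3).
Reached (1/3) = 1. Collecting the sign flips along the way, the symbol is -1.

-1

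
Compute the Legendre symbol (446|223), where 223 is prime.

First reduce: 446 ≡ 0 (mod 223).
Top reduces to 0: gcd > 1, so the symbol is 0.

0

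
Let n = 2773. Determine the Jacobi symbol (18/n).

-1

Pull out 2: since 2773 ≡ 5 (mod 8), (2/2773) = -1.
Reciprocity: 9 ≡ 1 and 2773 ≡ 1 (mod 4), so (9/2773) = +(2773/9).
Reduce top mod 9: now compute (1/9).
Reached (1/9) = 1. Collecting the sign flips along the way, the symbol is -1.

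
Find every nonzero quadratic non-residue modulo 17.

Square k = 1,…,8 (k and 17−k give the same square):
1²=1, 2²=4, 3²=9, 4²=16, 5²≡8, 6²≡2, 7²≡15, 8²≡13 (mod 17).
The residues are {1, 2, 4, 8, 9, 13, 15, 16}; the non-residues are the remaining 8 nonzero classes.

3, 5, 6, 7, 10, 11, 12, 14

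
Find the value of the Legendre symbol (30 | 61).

-1

Pull out 2: since 61 ≡ 5 (mod 8), (2/61) = -1.
Reciprocity: 15 ≡ 3 and 61 ≡ 1 (mod 4), so (15/61) = +(61/15).
Reduce top mod 15: now compute (1/15).
Reached (1/15) = 1. Collecting the sign flips along the way, the symbol is -1.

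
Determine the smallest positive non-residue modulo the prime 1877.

(2/1877) = −1, so 2 is the smallest positive non-residue mod 1877.

2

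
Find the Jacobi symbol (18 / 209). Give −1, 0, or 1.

1

Pull out 2: since 209 ≡ 1 (mod 8), (2/209) = +1.
Reciprocity: 9 ≡ 1 and 209 ≡ 1 (mod 4), so (9/209) = +(209/9).
Reduce top mod 9: now compute (2/9).
Pull out 2: since 9 ≡ 1 (mod 8), (2/9) = +1.
Reached (1/9) = 1. Collecting the sign flips along the way, the symbol is +1.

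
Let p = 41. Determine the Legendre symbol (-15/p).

-1

First reduce: -15 ≡ 26 (mod 41).
Pull out 2: since 41 ≡ 1 (mod 8), (2/41) = +1.
Reciprocity: 13 ≡ 1 and 41 ≡ 1 (mod 4), so (13/41) = +(41/13).
Reduce top mod 13: now compute (2/13).
Pull out 2: since 13 ≡ 5 (mod 8), (2/13) = -1.
Reached (1/13) = 1. Collecting the sign flips along the way, the symbol is -1.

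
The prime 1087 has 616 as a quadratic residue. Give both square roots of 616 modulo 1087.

Since 1087 ≡ 3 (mod 4), a square root of 616 is 616^((1087+1)/4) = 616^272 mod 1087.
Repeated squaring: 616^2≡93, 616^4≡1040, 616^8≡35, 616^16≡138, 616^32≡565, 616^64≡734, 616^128≡691, 616^256≡288 (mod 1087).
616^272 = 616^(256+16) ≡ 612 (mod 1087).
Check: 612² = 374544 ≡ 616 (mod 1087). The two roots are 475 and 612.

475, 612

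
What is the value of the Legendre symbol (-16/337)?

1

First reduce: -16 ≡ 321 (mod 337).
Reciprocity: 321 ≡ 1 and 337 ≡ 1 (mod 4), so (321/337) = +(337/321).
Reduce top mod 321: now compute (16/321).
Pull out 2^4: since 321 ≡ 1 (mod 8), (2/321) = +1, so (2/321)^4 = +1.
Reached (1/321) = 1. Collecting the sign flips along the way, the symbol is +1.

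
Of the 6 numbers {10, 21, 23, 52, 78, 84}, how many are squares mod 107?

3

(10/107) = +1 → QR.
(21/107) = -1 → non-residue.
(23/107) = +1 → QR.
(52/107) = +1 → QR.
(78/107) = -1 → non-residue.
(84/107) = -1 → non-residue.
Total quadratic residues among the 6: 3.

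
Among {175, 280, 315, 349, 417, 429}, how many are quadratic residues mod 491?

4

(175/491) = -1 → non-residue.
(280/491) = +1 → QR.
(315/491) = -1 → non-residue.
(349/491) = +1 → QR.
(417/491) = +1 → QR.
(429/491) = +1 → QR.
Total quadratic residues among the 6: 4.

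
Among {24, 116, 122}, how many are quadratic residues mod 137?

1

(24/137) = -1 → non-residue.
(116/137) = -1 → non-residue.
(122/137) = +1 → QR.
Total quadratic residues among the 3: 1.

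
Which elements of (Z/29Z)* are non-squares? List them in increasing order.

Square k = 1,…,14 (k and 29−k give the same square):
1²=1, 2²=4, 3²=9, 4²=16, 5²=25, 6²≡7, 7²≡20, 8²≡6, 9²≡23, 10²≡13, 11²≡5, 12²≡28, 13²≡24, 14²≡22 (mod 29).
The residues are {1, 4, 5, 6, 7, 9, 13, 16, 20, 22, 23, 24, 25, 28}; the non-residues are the remaining 14 nonzero classes.

2, 3, 8, 10, 11, 12, 14, 15, 17, 18, 19, 21, 26, 27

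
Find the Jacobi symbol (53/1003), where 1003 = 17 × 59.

1

Reciprocity: 53 ≡ 1 and 1003 ≡ 3 (mod 4), so (53/1003) = +(1003/53).
Reduce top mod 53: now compute (49/53).
Reciprocity: 49 ≡ 1 and 53 ≡ 1 (mod 4), so (49/53) = +(53/49).
Reduce top mod 49: now compute (4/49).
Pull out 2^2: since 49 ≡ 1 (mod 8), (2/49) = +1, so (2/49)^2 = +1.
Reached (1/49) = 1. Collecting the sign flips along the way, the symbol is +1.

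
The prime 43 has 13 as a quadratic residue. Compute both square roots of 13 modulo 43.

Since 43 ≡ 3 (mod 4), a square root of 13 is 13^((43+1)/4) = 13^11 mod 43.
Repeated squaring: 13^2≡40, 13^4≡9, 13^8≡38 (mod 43).
13^11 = 13^(8+2+1) ≡ 23 (mod 43).
Check: 23² = 529 ≡ 13 (mod 43). The two roots are 20 and 23.

20, 23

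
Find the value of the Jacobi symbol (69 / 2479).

1

Reciprocity: 69 ≡ 1 and 2479 ≡ 3 (mod 4), so (69/2479) = +(2479/69).
Reduce top mod 69: now compute (64/69).
Pull out 2^6: since 69 ≡ 5 (mod 8), (2/69) = -1, so (2/69)^6 = +1.
Reached (1/69) = 1. Collecting the sign flips along the way, the symbol is +1.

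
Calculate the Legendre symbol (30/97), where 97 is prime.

Euler's criterion: (30/97) ≡ 30^48 (mod 97).
30^2 ≡ 27 (mod 97)
30^4 ≡ 50 (mod 97)
30^8 ≡ 75 (mod 97)
30^16 ≡ 96 (mod 97)
30^32 ≡ 1 (mod 97)
30^48 = 30^(32+16) ≡ 96 (mod 97).
Result is 96 ≡ −1, so (30/97) = −1.

-1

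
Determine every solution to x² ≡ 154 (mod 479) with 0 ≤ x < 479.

Since 479 ≡ 3 (mod 4), a square root of 154 is 154^((479+1)/4) = 154^120 mod 479.
Repeated squaring: 154^2≡245, 154^4≡150, 154^8≡466, 154^16≡169, 154^32≡300, 154^64≡427 (mod 479).
154^120 = 154^(64+32+16+8) ≡ 271 (mod 479).
Check: 271² = 73441 ≡ 154 (mod 479). The two roots are 208 and 271.

208, 271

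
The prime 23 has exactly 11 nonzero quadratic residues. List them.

Square k = 1,…,11 (k and 23−k give the same square):
1²=1, 2²=4, 3²=9, 4²=16, 5²≡2, 6²≡13, 7²≡3, 8²≡18, 9²≡12, 10²≡8, 11²≡6 (mod 23).
So the quadratic residues mod 23 are {1, 2, 3, 4, 6, 8, 9, 12, 13, 16, 18}.

1,2,3,4,6,8,9,12,13,16,18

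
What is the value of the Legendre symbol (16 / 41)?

Pull out 2^4: since 41 ≡ 1 (mod 8), (2/41) = +1, so (2/41)^4 = +1.
Reached (1/41) = 1. Collecting the sign flips along the way, the symbol is +1.

1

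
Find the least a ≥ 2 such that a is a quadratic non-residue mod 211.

(2/211) = −1, so 2 is the smallest positive non-residue mod 211.

2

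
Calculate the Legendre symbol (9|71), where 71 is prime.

Euler's criterion: (9/71) ≡ 9^35 (mod 71).
9^2 ≡ 10 (mod 71)
9^4 ≡ 29 (mod 71)
9^8 ≡ 60 (mod 71)
9^16 ≡ 50 (mod 71)
9^32 ≡ 15 (mod 71)
9^35 = 9^(32+2+1) ≡ 1 (mod 71).
Result is 1, so (9/71) = 1.

1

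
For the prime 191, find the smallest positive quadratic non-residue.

(2/191) = +1, so 2 is a residue.
(3/191) = +1, so 3 is a residue.
(4/191) = +1, so 4 is a residue.
(5/191) = +1, so 5 is a residue.
(6/191) = +1, so 6 is a residue.
(7/191) = −1, so 7 is the smallest positive non-residue mod 191.

7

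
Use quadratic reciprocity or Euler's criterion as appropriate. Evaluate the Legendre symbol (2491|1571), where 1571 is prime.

-1

First reduce: 2491 ≡ 920 (mod 1571).
Pull out 2^3: since 1571 ≡ 3 (mod 8), (2/1571) = -1, so (2/1571)^3 = -1.
Reciprocity: 115 ≡ 3 and 1571 ≡ 3 (mod 4), so (115/1571) = −(1571/115).
Reduce top mod 115: now compute (76/115).
Pull out 2^2: since 115 ≡ 3 (mod 8), (2/115) = -1, so (2/115)^2 = +1.
Reciprocity: 19 ≡ 3 and 115 ≡ 3 (mod 4), so (19/115) = −(115/19).
Reduce top mod 19: now compute (1/19).
Reached (1/19) = 1. Collecting the sign flips along the way, the symbol is -1.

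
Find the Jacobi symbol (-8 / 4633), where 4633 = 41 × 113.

1

First reduce: -8 ≡ 4625 (mod 4633).
Reciprocity: 4625 ≡ 1 and 4633 ≡ 1 (mod 4), so (4625/4633) = +(4633/4625).
Reduce top mod 4625: now compute (8/4625).
Pull out 2^3: since 4625 ≡ 1 (mod 8), (2/4625) = +1, so (2/4625)^3 = +1.
Reached (1/4625) = 1. Collecting the sign flips along the way, the symbol is +1.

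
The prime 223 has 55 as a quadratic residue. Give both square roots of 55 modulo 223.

72, 151

Since 223 ≡ 3 (mod 4), a square root of 55 is 55^((223+1)/4) = 55^56 mod 223.
Repeated squaring: 55^2≡126, 55^4≡43, 55^8≡65, 55^16≡211, 55^32≡144 (mod 223).
55^56 = 55^(32+16+8) ≡ 72 (mod 223).
Check: 72² = 5184 ≡ 55 (mod 223). The two roots are 72 and 151.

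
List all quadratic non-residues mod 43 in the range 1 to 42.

2, 3, 5, 7, 8, 12, 18, 19, 20, 22, 26, 27, 28, 29, 30, 32, 33, 34, 37, 39, 42

Square k = 1,…,21 (k and 43−k give the same square):
1²=1, 2²=4, 3²=9, 4²=16, 5²=25, 6²=36, 7²≡6, 8²≡21, 9²≡38, 10²≡14, 11²≡35, 12²≡15, 13²≡40, 14²≡24, 15²≡10, 16²≡41, 17²≡31, 18²≡23, 19²≡17, 20²≡13, 21²≡11 (mod 43).
The residues are {1, 4, 6, 9, 10, 11, 13, 14, 15, 16, 17, 21, 23, 24, 25, 31, 35, 36, 38, 40, 41}; the non-residues are the remaining 21 nonzero classes.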